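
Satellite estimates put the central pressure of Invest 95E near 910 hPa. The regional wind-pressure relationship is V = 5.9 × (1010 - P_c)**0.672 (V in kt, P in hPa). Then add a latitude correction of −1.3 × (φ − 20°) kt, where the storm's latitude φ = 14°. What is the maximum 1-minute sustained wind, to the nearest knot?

138 kt

ΔP = 1010 − 910 = 100 hPa.
100^0.672 ≈ 22.080.
V ≈ 5.9 × 22.080 ≈ 130.3 kt.
Latitude correction: −1.3 × (14 − 20) = 7.8 kt.
Corrected V ≈ 138.1 kt → 138 kt.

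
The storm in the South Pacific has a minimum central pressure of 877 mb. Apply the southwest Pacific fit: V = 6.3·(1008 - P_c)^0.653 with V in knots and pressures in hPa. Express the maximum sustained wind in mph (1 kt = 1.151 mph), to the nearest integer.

ΔP = 1008 − 877 = 131 mb.
V ≈ 6.3 × 131^0.653 = 6.3 × 24.131 ≈ 152.026 kt.
152.026 × 1.151 ≈ 174.98 mph → 175 mph.

175 mph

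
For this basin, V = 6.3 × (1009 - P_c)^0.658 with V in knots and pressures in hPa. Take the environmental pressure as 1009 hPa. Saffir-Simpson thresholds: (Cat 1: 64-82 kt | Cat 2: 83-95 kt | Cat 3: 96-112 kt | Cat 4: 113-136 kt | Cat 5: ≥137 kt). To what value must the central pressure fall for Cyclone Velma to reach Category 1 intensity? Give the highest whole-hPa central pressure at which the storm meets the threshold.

Category 1 begins at V = 64 kt.
Required ΔP = (64/6.3)^(1/0.658) = 10.159^1.520 ≈ 33.90 hPa.
P_c ≤ 1009 − 33.90 = 975.10, so the highest integer P_c is 975 hPa.

975 hPa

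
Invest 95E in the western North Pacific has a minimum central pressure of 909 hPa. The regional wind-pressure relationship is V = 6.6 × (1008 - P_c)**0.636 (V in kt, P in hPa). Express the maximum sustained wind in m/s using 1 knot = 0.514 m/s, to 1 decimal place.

63.1 m/s

ΔP = 1008 − 909 = 99 hPa.
V ≈ 6.6 × 99^0.636 = 6.6 × 18.588 ≈ 122.678 kt.
122.678 × 0.514 ≈ 63.06 m/s → 63.1 m/s.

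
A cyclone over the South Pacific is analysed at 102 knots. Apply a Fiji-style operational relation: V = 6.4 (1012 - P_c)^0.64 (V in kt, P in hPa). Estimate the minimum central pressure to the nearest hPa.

ΔP = (V / 6.4)^(1/0.64) = (102/6.4)^1.562.
102/6.4 = 15.938; 15.938^1.562 ≈ 75.65 hPa.
P_c = 1012 − 75.65 = 936.35 ≈ 936 hPa.

936 hPa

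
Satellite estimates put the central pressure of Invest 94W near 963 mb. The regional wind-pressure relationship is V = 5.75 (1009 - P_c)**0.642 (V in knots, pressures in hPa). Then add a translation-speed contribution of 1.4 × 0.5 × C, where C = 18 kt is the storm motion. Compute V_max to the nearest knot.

80 kt

ΔP = 1009 − 963 = 46 mb.
46^0.642 ≈ 11.681.
V ≈ 5.75 × 11.681 ≈ 67.2 kt.
Translation term: 1.4 × 0.5 × 18 = 12.6 kt.
Corrected V ≈ 79.8 kt → 80 kt.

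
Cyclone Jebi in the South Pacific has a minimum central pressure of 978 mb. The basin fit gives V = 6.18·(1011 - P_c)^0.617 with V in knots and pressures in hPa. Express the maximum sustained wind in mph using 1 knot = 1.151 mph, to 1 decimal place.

ΔP = 1011 − 978 = 33 mb.
V ≈ 6.18 × 33^0.617 = 6.18 × 8.648 ≈ 53.446 kt.
53.446 × 1.151 ≈ 61.52 mph → 61.5 mph.

61.5 mph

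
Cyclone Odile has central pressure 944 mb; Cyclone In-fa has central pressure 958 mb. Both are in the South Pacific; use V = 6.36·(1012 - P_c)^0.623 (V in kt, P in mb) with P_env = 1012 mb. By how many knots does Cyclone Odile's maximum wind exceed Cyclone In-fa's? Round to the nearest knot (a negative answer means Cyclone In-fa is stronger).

12 kt

Cyclone Odile: ΔP = 68; V ≈ 6.36 × 68^0.623 ≈ 88.13 kt.
Cyclone In-fa: ΔP = 54; V ≈ 6.36 × 54^0.623 ≈ 76.34 kt.
Difference ≈ 88.13 − 76.34 = 11.79 → 12 kt.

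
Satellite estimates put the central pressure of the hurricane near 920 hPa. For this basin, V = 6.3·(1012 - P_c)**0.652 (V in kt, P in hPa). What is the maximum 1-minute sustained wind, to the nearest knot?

ΔP = 1012 − 920 = 92 hPa.
92^0.652 ≈ 19.072.
V ≈ 6.3 × 19.072 ≈ 120.2 kt.

120 kt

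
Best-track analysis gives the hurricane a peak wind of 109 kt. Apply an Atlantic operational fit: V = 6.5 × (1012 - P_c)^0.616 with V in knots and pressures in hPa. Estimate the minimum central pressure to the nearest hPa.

ΔP = (V / 6.5)^(1/0.616) = (109/6.5)^1.623.
109/6.5 = 16.769; 16.769^1.623 ≈ 97.24 hPa.
P_c = 1012 − 97.24 = 914.76 ≈ 915 hPa.

915 hPa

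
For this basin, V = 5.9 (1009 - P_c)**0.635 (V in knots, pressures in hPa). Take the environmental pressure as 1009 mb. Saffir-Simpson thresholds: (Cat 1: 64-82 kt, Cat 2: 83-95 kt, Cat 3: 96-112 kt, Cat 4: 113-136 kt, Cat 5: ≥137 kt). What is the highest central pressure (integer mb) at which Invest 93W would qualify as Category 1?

Category 1 begins at V = 64 kt.
Required ΔP = (64/5.9)^(1/0.635) = 10.847^1.575 ≈ 42.70 mb.
P_c ≤ 1009 − 42.70 = 966.30, so the highest integer P_c is 966 mb.

966 mb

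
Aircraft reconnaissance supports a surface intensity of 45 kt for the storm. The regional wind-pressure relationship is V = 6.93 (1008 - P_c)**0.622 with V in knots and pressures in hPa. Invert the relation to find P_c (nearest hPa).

ΔP = (V / 6.93)^(1/0.622) = (45/6.93)^1.608.
45/6.93 = 6.494; 6.494^1.608 ≈ 20.24 hPa.
P_c = 1008 − 20.24 = 987.76 ≈ 988 hPa.

988 hPa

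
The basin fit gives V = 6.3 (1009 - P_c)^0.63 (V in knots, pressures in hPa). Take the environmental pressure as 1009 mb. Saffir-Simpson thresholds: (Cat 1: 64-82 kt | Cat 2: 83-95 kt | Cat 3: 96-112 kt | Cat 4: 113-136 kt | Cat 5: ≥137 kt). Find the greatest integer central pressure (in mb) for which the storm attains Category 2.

949 mb

Category 2 begins at V = 83 kt.
Required ΔP = (83/6.3)^(1/0.63) = 13.175^1.587 ≈ 59.89 mb.
P_c ≤ 1009 − 59.89 = 949.11, so the highest integer P_c is 949 mb.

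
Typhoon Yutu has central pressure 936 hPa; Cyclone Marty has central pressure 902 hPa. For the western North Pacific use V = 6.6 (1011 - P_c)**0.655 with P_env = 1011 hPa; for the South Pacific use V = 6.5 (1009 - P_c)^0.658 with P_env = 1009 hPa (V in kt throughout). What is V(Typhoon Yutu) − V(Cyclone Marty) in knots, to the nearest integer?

Typhoon Yutu: ΔP = 75; V ≈ 6.6 × 75^0.655 ≈ 111.61 kt.
Cyclone Marty: ΔP = 107; V ≈ 6.5 × 107^0.658 ≈ 140.69 kt.
Difference ≈ 111.61 − 140.69 = -29.08 → -29 kt.

-29 kt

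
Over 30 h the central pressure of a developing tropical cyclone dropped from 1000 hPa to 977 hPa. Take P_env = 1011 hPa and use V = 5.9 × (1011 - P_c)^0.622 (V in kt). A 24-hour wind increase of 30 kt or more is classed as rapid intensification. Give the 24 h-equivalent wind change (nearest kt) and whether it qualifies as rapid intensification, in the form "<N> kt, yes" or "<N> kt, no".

V₁: ΔP = 11, V ≈ 5.9 × 11^0.622 ≈ 26.22 kt.
V₂: ΔP = 34, V ≈ 5.9 × 34^0.622 ≈ 52.90 kt.
ΔV over 30 h = 26.68 kt → 24 h equivalent = 26.68 × 24/30 ≈ 21.34 kt.
21 kt < 30 kt ⇒ not rapid intensification.

21 kt, no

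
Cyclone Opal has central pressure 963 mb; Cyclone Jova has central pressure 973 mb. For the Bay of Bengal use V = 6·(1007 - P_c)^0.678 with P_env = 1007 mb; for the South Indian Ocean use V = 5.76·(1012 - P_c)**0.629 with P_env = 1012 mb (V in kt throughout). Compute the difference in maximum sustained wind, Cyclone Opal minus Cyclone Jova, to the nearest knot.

Cyclone Opal: ΔP = 44; V ≈ 6 × 44^0.678 ≈ 78.06 kt.
Cyclone Jova: ΔP = 39; V ≈ 5.76 × 39^0.629 ≈ 57.70 kt.
Difference ≈ 78.06 − 57.70 = 20.36 → 20 kt.

20 kt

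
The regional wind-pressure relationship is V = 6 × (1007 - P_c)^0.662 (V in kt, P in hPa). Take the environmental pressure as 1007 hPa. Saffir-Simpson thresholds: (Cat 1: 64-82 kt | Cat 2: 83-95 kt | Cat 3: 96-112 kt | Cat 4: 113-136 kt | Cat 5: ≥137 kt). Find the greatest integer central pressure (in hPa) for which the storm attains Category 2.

954 hPa

Category 2 begins at V = 83 kt.
Required ΔP = (83/6)^(1/0.662) = 13.833^1.511 ≈ 52.90 hPa.
P_c ≤ 1007 − 52.90 = 954.10, so the highest integer P_c is 954 hPa.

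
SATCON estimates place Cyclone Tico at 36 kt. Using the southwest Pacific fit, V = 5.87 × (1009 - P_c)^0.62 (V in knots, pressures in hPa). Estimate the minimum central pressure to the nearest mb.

990 mb

ΔP = (V / 5.87)^(1/0.62) = (36/5.87)^1.613.
36/5.87 = 6.133; 6.133^1.613 ≈ 18.64 mb.
P_c = 1009 − 18.64 = 990.36 ≈ 990 mb.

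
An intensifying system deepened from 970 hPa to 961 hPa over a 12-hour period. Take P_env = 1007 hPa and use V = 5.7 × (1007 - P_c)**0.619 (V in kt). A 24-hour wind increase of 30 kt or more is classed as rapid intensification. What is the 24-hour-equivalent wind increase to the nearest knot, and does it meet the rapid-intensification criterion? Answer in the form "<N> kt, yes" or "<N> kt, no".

15 kt, no

V₁: ΔP = 37, V ≈ 5.7 × 37^0.619 ≈ 53.28 kt.
V₂: ΔP = 46, V ≈ 5.7 × 46^0.619 ≈ 60.97 kt.
ΔV over 12 h = 7.69 kt → 24 h equivalent = 7.69 × 24/12 ≈ 15.38 kt.
15 kt < 30 kt ⇒ not rapid intensification.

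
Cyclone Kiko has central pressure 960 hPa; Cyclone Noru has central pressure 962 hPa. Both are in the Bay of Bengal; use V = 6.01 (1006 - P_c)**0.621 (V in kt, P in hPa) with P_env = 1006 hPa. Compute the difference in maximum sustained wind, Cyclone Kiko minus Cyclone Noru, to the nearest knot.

2 kt

Cyclone Kiko: ΔP = 46; V ≈ 6.01 × 46^0.621 ≈ 64.78 kt.
Cyclone Noru: ΔP = 44; V ≈ 6.01 × 44^0.621 ≈ 63.02 kt.
Difference ≈ 64.78 − 63.02 = 1.76 → 2 kt.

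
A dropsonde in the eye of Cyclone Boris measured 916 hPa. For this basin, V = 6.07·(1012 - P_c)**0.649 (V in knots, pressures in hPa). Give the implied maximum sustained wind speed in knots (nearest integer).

117 kt

ΔP = 1012 − 916 = 96 hPa.
96^0.649 ≈ 19.342.
V ≈ 6.07 × 19.342 ≈ 117.4 kt.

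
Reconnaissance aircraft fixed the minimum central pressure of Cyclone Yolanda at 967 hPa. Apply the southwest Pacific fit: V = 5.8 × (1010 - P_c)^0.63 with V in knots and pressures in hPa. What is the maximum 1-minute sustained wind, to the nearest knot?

ΔP = 1010 − 967 = 43 hPa.
43^0.63 ≈ 10.693.
V ≈ 5.8 × 10.693 ≈ 62.0 kt.

62 kt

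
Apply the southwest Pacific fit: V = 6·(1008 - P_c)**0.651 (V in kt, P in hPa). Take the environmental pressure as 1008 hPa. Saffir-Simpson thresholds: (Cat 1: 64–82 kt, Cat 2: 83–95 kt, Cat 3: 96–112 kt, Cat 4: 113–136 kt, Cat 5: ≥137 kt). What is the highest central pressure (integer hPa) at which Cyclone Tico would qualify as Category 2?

951 hPa

Category 2 begins at V = 83 kt.
Required ΔP = (83/6)^(1/0.651) = 13.833^1.536 ≈ 56.57 hPa.
P_c ≤ 1008 − 56.57 = 951.43, so the highest integer P_c is 951 hPa.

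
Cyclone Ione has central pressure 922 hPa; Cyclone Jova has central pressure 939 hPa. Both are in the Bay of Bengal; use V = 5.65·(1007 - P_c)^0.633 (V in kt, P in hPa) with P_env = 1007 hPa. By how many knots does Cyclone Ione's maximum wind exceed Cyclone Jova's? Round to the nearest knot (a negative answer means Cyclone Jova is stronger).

12 kt

Cyclone Ione: ΔP = 85; V ≈ 5.65 × 85^0.633 ≈ 94.05 kt.
Cyclone Jova: ΔP = 68; V ≈ 5.65 × 68^0.633 ≈ 81.66 kt.
Difference ≈ 94.05 − 81.66 = 12.39 → 12 kt.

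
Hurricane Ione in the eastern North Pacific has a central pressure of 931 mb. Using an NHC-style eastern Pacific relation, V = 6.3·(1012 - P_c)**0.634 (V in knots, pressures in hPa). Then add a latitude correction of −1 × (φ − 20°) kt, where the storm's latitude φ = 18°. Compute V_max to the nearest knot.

ΔP = 1012 − 931 = 81 mb.
81^0.634 ≈ 16.217.
V ≈ 6.3 × 16.217 ≈ 102.2 kt.
Latitude correction: −1 × (18 − 20) = 2 kt.
Corrected V ≈ 104.2 kt → 104 kt.

104 kt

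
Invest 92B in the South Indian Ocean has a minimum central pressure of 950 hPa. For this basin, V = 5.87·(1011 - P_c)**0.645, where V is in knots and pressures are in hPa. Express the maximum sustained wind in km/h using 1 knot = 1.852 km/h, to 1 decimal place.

ΔP = 1011 − 950 = 61 hPa.
V ≈ 5.87 × 61^0.645 = 5.87 × 14.175 ≈ 83.210 kt.
83.210 × 1.852 ≈ 154.11 km/h → 154.1 km/h.

154.1 km/h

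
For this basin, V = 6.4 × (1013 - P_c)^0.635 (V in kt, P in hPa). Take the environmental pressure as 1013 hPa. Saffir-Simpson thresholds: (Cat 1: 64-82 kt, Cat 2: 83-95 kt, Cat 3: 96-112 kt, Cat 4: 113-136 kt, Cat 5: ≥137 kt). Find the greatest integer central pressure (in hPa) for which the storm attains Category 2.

956 hPa

Category 2 begins at V = 83 kt.
Required ΔP = (83/6.4)^(1/0.635) = 12.969^1.575 ≈ 56.57 hPa.
P_c ≤ 1013 − 56.57 = 956.43, so the highest integer P_c is 956 hPa.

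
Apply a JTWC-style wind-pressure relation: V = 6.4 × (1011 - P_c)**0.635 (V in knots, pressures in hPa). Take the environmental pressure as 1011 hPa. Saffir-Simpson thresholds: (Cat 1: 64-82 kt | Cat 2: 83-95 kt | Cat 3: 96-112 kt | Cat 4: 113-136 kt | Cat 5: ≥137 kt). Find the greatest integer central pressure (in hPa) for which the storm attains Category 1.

Category 1 begins at V = 64 kt.
Required ΔP = (64/6.4)^(1/0.635) = 10.000^1.575 ≈ 37.57 hPa.
P_c ≤ 1011 − 37.57 = 973.43, so the highest integer P_c is 973 hPa.

973 hPa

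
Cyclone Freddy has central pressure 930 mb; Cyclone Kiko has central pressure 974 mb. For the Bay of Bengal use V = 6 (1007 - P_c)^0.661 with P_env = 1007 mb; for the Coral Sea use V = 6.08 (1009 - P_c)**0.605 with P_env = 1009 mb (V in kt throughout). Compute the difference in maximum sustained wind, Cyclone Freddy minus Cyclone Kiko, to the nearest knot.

54 kt

Cyclone Freddy: ΔP = 77; V ≈ 6 × 77^0.661 ≈ 105.96 kt.
Cyclone Kiko: ΔP = 35; V ≈ 6.08 × 35^0.605 ≈ 52.25 kt.
Difference ≈ 105.96 − 52.25 = 53.71 → 54 kt.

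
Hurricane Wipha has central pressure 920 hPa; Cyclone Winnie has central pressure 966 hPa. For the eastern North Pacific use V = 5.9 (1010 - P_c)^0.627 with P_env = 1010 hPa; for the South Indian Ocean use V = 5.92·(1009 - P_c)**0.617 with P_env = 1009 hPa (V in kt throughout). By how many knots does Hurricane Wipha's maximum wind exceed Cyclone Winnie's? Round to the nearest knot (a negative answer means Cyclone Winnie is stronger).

39 kt

Hurricane Wipha: ΔP = 90; V ≈ 5.9 × 90^0.627 ≈ 99.12 kt.
Cyclone Winnie: ΔP = 43; V ≈ 5.92 × 43^0.617 ≈ 60.28 kt.
Difference ≈ 99.12 − 60.28 = 38.84 → 39 kt.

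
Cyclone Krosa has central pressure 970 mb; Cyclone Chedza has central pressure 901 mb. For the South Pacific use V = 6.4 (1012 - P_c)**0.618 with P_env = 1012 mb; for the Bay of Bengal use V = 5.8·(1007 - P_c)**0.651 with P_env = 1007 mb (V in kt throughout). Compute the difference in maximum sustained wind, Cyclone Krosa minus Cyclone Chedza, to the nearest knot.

-56 kt

Cyclone Krosa: ΔP = 42; V ≈ 6.4 × 42^0.618 ≈ 64.47 kt.
Cyclone Chedza: ΔP = 106; V ≈ 5.8 × 106^0.651 ≈ 120.75 kt.
Difference ≈ 64.47 − 120.75 = -56.28 → -56 kt.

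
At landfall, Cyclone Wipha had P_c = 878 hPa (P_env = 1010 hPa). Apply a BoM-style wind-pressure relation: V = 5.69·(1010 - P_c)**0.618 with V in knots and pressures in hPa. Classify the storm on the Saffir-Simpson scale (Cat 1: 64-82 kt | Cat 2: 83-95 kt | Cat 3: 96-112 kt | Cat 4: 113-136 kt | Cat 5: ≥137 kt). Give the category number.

4

ΔP = 1010 − 878 = 132 hPa.
V ≈ 5.69 × 132^0.618 = 5.69 × 20.44 ≈ 116 kt.
116 kt falls in the Category 4 band.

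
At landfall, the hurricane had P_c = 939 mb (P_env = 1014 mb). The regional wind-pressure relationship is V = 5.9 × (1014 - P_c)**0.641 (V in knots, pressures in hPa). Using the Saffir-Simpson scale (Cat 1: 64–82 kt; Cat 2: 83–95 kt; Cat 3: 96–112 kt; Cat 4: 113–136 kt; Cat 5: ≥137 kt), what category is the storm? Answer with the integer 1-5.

2

ΔP = 1014 − 939 = 75 mb.
V ≈ 5.9 × 75^0.641 = 5.9 × 15.92 ≈ 94 kt.
94 kt falls in the Category 2 band.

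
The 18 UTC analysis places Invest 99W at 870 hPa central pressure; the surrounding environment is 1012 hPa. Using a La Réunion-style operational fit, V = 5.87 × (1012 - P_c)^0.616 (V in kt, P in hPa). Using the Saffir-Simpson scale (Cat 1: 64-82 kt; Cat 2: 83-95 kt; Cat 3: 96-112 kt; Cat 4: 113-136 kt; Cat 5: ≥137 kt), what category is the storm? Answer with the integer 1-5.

ΔP = 1012 − 870 = 142 hPa.
V ≈ 5.87 × 142^0.616 = 5.87 × 21.17 ≈ 124 kt.
124 kt falls in the Category 4 band.

4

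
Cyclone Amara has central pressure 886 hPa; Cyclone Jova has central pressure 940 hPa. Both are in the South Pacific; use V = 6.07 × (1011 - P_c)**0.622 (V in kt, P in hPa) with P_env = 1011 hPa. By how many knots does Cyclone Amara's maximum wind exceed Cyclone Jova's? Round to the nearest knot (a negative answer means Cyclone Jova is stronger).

36 kt

Cyclone Amara: ΔP = 125; V ≈ 6.07 × 125^0.622 ≈ 122.31 kt.
Cyclone Jova: ΔP = 71; V ≈ 6.07 × 71^0.622 ≈ 86.03 kt.
Difference ≈ 122.31 − 86.03 = 36.28 → 36 kt.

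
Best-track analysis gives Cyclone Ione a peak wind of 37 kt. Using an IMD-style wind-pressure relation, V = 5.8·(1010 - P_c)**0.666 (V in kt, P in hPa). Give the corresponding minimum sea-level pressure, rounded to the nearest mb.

994 mb

ΔP = (V / 5.8)^(1/0.666) = (37/5.8)^1.502.
37/5.8 = 6.379; 6.379^1.502 ≈ 16.16 mb.
P_c = 1010 − 16.16 = 993.84 ≈ 994 mb.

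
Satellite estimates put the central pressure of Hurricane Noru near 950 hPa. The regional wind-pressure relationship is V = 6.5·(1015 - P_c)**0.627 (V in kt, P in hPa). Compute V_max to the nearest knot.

ΔP = 1015 − 950 = 65 hPa.
65^0.627 ≈ 13.699.
V ≈ 6.5 × 13.699 ≈ 89.0 kt.

89 kt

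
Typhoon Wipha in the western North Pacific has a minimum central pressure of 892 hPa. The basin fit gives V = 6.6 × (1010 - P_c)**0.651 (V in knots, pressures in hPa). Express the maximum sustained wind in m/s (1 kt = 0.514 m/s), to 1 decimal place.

75.7 m/s

ΔP = 1010 − 892 = 118 hPa.
V ≈ 6.6 × 118^0.651 = 6.6 × 22.325 ≈ 147.346 kt.
147.346 × 0.514 ≈ 75.74 m/s → 75.7 m/s.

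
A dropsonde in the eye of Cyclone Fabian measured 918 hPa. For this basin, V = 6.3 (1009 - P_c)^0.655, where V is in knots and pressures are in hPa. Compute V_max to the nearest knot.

ΔP = 1009 − 918 = 91 hPa.
91^0.655 ≈ 19.194.
V ≈ 6.3 × 19.194 ≈ 120.9 kt.

121 kt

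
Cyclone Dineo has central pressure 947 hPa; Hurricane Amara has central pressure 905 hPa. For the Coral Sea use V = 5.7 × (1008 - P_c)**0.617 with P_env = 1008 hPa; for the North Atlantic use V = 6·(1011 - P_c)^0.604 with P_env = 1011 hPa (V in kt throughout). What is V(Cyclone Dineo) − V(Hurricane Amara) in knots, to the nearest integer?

-28 kt

Cyclone Dineo: ΔP = 61; V ≈ 5.7 × 61^0.617 ≈ 72.02 kt.
Hurricane Amara: ΔP = 106; V ≈ 6 × 106^0.604 ≈ 100.33 kt.
Difference ≈ 72.02 − 100.33 = -28.31 → -28 kt.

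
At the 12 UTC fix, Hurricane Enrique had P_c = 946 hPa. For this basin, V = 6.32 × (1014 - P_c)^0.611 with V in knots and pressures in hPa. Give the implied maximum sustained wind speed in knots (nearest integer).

83 kt

ΔP = 1014 − 946 = 68 hPa.
68^0.611 ≈ 13.172.
V ≈ 6.32 × 13.172 ≈ 83.2 kt.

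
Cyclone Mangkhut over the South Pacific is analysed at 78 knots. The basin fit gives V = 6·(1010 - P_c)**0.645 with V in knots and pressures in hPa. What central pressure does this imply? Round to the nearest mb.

ΔP = (V / 6)^(1/0.645) = (78/6)^1.550.
78/6 = 13.000; 13.000^1.550 ≈ 53.34 mb.
P_c = 1010 − 53.34 = 956.66 ≈ 957 mb.

957 mb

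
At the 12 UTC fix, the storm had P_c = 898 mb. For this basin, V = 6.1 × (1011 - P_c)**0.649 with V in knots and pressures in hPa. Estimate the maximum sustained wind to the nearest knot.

131 kt

ΔP = 1011 − 898 = 113 mb.
113^0.649 ≈ 21.500.
V ≈ 6.1 × 21.500 ≈ 131.2 kt.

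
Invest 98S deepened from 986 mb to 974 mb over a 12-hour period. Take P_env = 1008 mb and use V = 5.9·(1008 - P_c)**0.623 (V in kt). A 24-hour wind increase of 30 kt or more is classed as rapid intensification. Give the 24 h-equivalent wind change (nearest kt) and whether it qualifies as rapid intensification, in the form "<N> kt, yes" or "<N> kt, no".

25 kt, no

V₁: ΔP = 22, V ≈ 5.9 × 22^0.623 ≈ 40.47 kt.
V₂: ΔP = 34, V ≈ 5.9 × 34^0.623 ≈ 53.08 kt.
ΔV over 12 h = 12.61 kt → 24 h equivalent = 12.61 × 24/12 ≈ 25.22 kt.
25 kt < 30 kt ⇒ not rapid intensification.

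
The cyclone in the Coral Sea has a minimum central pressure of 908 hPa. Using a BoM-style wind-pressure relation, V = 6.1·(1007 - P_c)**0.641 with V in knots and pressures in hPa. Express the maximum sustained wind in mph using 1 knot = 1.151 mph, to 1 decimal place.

133.5 mph

ΔP = 1007 − 908 = 99 hPa.
V ≈ 6.1 × 99^0.641 = 6.1 × 19.020 ≈ 116.020 kt.
116.020 × 1.151 ≈ 133.54 mph → 133.5 mph.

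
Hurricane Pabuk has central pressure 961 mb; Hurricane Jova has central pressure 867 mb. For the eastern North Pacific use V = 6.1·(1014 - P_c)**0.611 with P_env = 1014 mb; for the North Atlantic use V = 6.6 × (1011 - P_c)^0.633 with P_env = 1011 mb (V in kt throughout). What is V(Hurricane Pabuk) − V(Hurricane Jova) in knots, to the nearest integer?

-84 kt

Hurricane Pabuk: ΔP = 53; V ≈ 6.1 × 53^0.611 ≈ 69.00 kt.
Hurricane Jova: ΔP = 144; V ≈ 6.6 × 144^0.633 ≈ 153.39 kt.
Difference ≈ 69.00 − 153.39 = -84.39 → -84 kt.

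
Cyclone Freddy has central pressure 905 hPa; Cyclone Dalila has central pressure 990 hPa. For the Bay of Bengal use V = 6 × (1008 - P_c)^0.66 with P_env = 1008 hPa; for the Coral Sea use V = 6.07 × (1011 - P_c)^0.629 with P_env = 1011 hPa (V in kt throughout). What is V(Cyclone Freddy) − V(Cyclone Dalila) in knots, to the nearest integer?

Cyclone Freddy: ΔP = 103; V ≈ 6 × 103^0.66 ≈ 127.83 kt.
Cyclone Dalila: ΔP = 21; V ≈ 6.07 × 21^0.629 ≈ 41.20 kt.
Difference ≈ 127.83 − 41.20 = 86.63 → 87 kt.

87 kt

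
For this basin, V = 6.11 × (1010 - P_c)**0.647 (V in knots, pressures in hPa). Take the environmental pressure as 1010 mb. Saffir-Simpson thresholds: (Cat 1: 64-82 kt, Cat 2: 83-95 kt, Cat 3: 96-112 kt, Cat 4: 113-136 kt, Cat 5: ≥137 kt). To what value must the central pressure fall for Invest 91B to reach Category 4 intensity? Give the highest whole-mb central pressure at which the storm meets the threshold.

Category 4 begins at V = 113 kt.
Required ΔP = (113/6.11)^(1/0.647) = 18.494^1.546 ≈ 90.85 mb.
P_c ≤ 1010 − 90.85 = 919.15, so the highest integer P_c is 919 mb.

919 mb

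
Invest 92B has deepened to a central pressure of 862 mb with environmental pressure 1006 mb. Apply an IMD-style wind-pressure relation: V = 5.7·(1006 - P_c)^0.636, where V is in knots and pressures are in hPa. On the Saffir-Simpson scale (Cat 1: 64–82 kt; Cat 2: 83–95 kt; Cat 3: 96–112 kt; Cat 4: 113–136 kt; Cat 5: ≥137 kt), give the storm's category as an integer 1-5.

4

ΔP = 1006 − 862 = 144 mb.
V ≈ 5.7 × 144^0.636 = 5.7 × 23.59 ≈ 134 kt.
134 kt falls in the Category 4 band.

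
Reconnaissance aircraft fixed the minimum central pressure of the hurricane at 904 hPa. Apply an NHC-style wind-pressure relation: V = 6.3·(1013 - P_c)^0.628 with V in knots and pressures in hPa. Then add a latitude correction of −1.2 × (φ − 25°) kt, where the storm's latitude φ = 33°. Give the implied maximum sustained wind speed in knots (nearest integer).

ΔP = 1013 − 904 = 109 hPa.
109^0.628 ≈ 19.033.
V ≈ 6.3 × 19.033 ≈ 119.9 kt.
Latitude correction: −1.2 × (33 − 25) = -9.6 kt.
Corrected V ≈ 110.3 kt → 110 kt.

110 kt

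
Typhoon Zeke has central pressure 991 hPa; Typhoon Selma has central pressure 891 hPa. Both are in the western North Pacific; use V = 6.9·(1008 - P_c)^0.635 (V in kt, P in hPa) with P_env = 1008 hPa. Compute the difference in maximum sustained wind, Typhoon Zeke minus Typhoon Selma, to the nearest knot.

Typhoon Zeke: ΔP = 17; V ≈ 6.9 × 17^0.635 ≈ 41.70 kt.
Typhoon Selma: ΔP = 117; V ≈ 6.9 × 117^0.635 ≈ 141.95 kt.
Difference ≈ 41.70 − 141.95 = -100.25 → -100 kt.

-100 kt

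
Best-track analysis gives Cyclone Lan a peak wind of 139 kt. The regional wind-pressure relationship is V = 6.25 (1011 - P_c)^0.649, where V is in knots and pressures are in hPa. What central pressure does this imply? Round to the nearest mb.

ΔP = (V / 6.25)^(1/0.649) = (139/6.25)^1.541.
139/6.25 = 22.240; 22.240^1.541 ≈ 119.04 mb.
P_c = 1011 − 119.04 = 891.96 ≈ 892 mb.

892 mb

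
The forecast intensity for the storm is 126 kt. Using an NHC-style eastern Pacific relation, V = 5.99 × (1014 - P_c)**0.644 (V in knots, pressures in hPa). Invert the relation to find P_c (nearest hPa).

901 hPa

ΔP = (V / 5.99)^(1/0.644) = (126/5.99)^1.553.
126/5.99 = 21.035; 21.035^1.553 ≈ 113.31 hPa.
P_c = 1014 − 113.31 = 900.69 ≈ 901 hPa.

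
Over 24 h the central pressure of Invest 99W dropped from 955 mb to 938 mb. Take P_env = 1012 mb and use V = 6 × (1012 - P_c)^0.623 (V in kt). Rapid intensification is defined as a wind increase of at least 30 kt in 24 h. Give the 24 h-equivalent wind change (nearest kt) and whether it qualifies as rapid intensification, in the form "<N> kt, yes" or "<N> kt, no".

V₁: ΔP = 57, V ≈ 6 × 57^0.623 ≈ 74.48 kt.
V₂: ΔP = 74, V ≈ 6 × 74^0.623 ≈ 87.64 kt.
ΔV over 24 h = 13.16 kt → 24 h equivalent = 13.16 × 24/24 ≈ 13.16 kt.
13 kt < 30 kt ⇒ not rapid intensification.

13 kt, no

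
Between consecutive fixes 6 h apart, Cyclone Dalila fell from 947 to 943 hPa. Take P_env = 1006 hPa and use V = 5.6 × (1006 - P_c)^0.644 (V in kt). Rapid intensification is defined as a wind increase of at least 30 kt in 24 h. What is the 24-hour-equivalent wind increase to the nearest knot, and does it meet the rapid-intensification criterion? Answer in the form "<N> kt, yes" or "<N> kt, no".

V₁: ΔP = 59, V ≈ 5.6 × 59^0.644 ≈ 77.38 kt.
V₂: ΔP = 63, V ≈ 5.6 × 63^0.644 ≈ 80.72 kt.
ΔV over 6 h = 3.34 kt → 24 h equivalent = 3.34 × 24/6 ≈ 13.36 kt.
13 kt < 30 kt ⇒ not rapid intensification.

13 kt, no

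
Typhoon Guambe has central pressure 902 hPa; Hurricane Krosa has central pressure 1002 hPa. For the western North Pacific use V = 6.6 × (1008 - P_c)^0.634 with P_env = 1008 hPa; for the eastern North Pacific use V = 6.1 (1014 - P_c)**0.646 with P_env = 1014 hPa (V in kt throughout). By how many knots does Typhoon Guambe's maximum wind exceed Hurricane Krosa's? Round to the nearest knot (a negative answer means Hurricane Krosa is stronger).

97 kt

Typhoon Guambe: ΔP = 106; V ≈ 6.6 × 106^0.634 ≈ 126.94 kt.
Hurricane Krosa: ΔP = 12; V ≈ 6.1 × 12^0.646 ≈ 30.37 kt.
Difference ≈ 126.94 − 30.37 = 96.57 → 97 kt.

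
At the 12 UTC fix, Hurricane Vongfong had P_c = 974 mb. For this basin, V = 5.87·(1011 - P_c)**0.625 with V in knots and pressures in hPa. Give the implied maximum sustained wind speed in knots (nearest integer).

ΔP = 1011 − 974 = 37 mb.
37^0.625 ≈ 9.553.
V ≈ 5.87 × 9.553 ≈ 56.1 kt.

56 kt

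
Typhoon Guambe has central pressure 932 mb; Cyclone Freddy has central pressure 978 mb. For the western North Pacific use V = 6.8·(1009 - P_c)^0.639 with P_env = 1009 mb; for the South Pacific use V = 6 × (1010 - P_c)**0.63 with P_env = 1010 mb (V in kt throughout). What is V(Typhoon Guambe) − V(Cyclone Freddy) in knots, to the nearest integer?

Typhoon Guambe: ΔP = 77; V ≈ 6.8 × 77^0.639 ≈ 109.14 kt.
Cyclone Freddy: ΔP = 32; V ≈ 6 × 32^0.63 ≈ 53.26 kt.
Difference ≈ 109.14 − 53.26 = 55.88 → 56 kt.

56 kt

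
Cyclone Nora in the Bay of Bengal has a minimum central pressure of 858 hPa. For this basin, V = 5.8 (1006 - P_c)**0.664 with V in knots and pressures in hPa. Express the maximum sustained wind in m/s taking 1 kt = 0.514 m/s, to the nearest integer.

ΔP = 1006 − 858 = 148 hPa.
V ≈ 5.8 × 148^0.664 = 5.8 × 27.609 ≈ 160.133 kt.
160.133 × 0.514 ≈ 82.31 m/s → 82 m/s.

82 m/s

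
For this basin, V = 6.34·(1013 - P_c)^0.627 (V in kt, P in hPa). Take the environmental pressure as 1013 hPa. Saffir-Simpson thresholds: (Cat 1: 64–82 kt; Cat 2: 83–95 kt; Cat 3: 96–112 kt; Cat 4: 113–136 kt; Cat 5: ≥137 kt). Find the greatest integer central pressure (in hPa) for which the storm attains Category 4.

Category 4 begins at V = 113 kt.
Required ΔP = (113/6.34)^(1/0.627) = 17.823^1.595 ≈ 98.90 hPa.
P_c ≤ 1013 − 98.90 = 914.10, so the highest integer P_c is 914 hPa.

914 hPa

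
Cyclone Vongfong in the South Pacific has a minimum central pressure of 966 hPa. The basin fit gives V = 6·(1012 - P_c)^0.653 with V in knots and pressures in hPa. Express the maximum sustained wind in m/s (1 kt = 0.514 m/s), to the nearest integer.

ΔP = 1012 − 966 = 46 hPa.
V ≈ 6 × 46^0.653 = 6 × 12.184 ≈ 73.102 kt.
73.102 × 0.514 ≈ 37.57 m/s → 38 m/s.

38 m/s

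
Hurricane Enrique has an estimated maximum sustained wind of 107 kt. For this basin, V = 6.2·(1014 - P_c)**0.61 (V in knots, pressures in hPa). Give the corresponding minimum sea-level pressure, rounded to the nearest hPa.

ΔP = (V / 6.2)^(1/0.61) = (107/6.2)^1.639.
107/6.2 = 17.258; 17.258^1.639 ≈ 106.62 hPa.
P_c = 1014 − 106.62 = 907.38 ≈ 907 hPa.

907 hPa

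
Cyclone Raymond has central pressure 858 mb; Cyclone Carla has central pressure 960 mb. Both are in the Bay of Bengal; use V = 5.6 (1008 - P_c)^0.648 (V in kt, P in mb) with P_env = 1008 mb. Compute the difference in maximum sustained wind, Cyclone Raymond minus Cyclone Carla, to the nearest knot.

Cyclone Raymond: ΔP = 150; V ≈ 5.6 × 150^0.648 ≈ 143.98 kt.
Cyclone Carla: ΔP = 48; V ≈ 5.6 × 48^0.648 ≈ 68.81 kt.
Difference ≈ 143.98 − 68.81 = 75.17 → 75 kt.

75 kt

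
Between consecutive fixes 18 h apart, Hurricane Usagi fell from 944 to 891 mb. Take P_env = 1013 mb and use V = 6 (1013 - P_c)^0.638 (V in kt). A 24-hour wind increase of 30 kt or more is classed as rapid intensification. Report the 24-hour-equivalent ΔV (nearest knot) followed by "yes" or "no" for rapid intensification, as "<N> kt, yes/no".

V₁: ΔP = 69, V ≈ 6 × 69^0.638 ≈ 89.40 kt.
V₂: ΔP = 122, V ≈ 6 × 122^0.638 ≈ 128.60 kt.
ΔV over 18 h = 39.20 kt → 24 h equivalent = 39.20 × 24/18 ≈ 52.27 kt.
52 kt ≥ 30 kt ⇒ rapid intensification.

52 kt, yes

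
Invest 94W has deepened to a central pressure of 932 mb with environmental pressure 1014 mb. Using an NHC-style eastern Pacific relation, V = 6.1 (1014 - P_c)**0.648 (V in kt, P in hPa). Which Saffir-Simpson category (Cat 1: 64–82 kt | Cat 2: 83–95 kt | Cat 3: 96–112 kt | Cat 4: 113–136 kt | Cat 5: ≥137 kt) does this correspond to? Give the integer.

ΔP = 1014 − 932 = 82 mb.
V ≈ 6.1 × 82^0.648 = 6.1 × 17.38 ≈ 106 kt.
106 kt falls in the Category 3 band.

3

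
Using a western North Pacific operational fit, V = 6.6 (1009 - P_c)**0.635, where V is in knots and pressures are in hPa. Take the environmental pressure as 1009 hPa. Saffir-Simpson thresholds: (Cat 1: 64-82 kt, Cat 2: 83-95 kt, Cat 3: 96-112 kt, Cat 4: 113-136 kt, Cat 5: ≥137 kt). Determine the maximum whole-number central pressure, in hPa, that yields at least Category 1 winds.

Category 1 begins at V = 64 kt.
Required ΔP = (64/6.6)^(1/0.635) = 9.697^1.575 ≈ 35.79 hPa.
P_c ≤ 1009 − 35.79 = 973.21, so the highest integer P_c is 973 hPa.

973 hPa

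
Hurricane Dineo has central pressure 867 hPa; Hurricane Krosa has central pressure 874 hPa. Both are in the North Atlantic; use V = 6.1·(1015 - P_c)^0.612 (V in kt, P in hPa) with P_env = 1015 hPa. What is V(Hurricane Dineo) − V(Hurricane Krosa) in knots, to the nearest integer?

Hurricane Dineo: ΔP = 148; V ≈ 6.1 × 148^0.612 ≈ 129.88 kt.
Hurricane Krosa: ΔP = 141; V ≈ 6.1 × 141^0.612 ≈ 126.08 kt.
Difference ≈ 129.88 − 126.08 = 3.80 → 4 kt.

4 kt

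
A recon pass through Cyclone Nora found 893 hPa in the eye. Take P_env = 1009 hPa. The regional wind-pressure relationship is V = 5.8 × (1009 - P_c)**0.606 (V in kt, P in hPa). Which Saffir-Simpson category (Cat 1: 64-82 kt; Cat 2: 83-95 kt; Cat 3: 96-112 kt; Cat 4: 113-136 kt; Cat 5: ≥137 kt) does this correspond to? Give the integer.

3

ΔP = 1009 − 893 = 116 hPa.
V ≈ 5.8 × 116^0.606 = 5.8 × 17.83 ≈ 103 kt.
103 kt falls in the Category 3 band.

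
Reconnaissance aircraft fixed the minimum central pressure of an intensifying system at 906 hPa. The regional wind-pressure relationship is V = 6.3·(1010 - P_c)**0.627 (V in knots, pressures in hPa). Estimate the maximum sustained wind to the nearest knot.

116 kt

ΔP = 1010 − 906 = 104 hPa.
104^0.627 ≈ 18.394.
V ≈ 6.3 × 18.394 ≈ 115.9 kt.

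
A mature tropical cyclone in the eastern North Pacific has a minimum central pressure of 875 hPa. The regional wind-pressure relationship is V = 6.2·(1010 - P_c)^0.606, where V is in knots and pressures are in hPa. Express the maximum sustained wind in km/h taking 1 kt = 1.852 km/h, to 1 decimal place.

224.4 km/h

ΔP = 1010 − 875 = 135 hPa.
V ≈ 6.2 × 135^0.606 = 6.2 × 19.543 ≈ 121.164 kt.
121.164 × 1.852 ≈ 224.40 km/h → 224.4 km/h.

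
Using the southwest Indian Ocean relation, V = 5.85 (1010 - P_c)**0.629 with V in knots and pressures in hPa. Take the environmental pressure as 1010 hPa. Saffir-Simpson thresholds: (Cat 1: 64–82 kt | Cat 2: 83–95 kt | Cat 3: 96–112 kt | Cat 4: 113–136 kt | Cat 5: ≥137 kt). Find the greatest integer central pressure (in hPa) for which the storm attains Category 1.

Category 1 begins at V = 64 kt.
Required ΔP = (64/5.85)^(1/0.629) = 10.940^1.590 ≈ 44.86 hPa.
P_c ≤ 1010 − 44.86 = 965.14, so the highest integer P_c is 965 hPa.

965 hPa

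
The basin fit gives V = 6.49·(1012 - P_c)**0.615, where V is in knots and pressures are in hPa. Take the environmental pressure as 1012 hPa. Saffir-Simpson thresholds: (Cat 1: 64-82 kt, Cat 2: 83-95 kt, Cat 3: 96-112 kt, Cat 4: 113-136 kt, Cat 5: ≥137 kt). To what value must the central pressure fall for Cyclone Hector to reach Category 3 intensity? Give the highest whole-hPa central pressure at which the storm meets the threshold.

932 hPa

Category 3 begins at V = 96 kt.
Required ΔP = (96/6.49)^(1/0.615) = 14.792^1.626 ≈ 79.89 hPa.
P_c ≤ 1012 − 79.89 = 932.11, so the highest integer P_c is 932 hPa.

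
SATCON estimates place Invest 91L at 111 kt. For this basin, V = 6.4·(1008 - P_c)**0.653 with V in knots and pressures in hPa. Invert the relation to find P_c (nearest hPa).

929 hPa

ΔP = (V / 6.4)^(1/0.653) = (111/6.4)^1.531.
111/6.4 = 17.344; 17.344^1.531 ≈ 79.00 hPa.
P_c = 1008 − 79.00 = 929.00 ≈ 929 hPa.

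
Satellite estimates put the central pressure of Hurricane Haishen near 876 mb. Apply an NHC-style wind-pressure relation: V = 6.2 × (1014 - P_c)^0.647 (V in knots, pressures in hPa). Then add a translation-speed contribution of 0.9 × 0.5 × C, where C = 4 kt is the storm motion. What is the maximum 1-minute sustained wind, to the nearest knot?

ΔP = 1014 − 876 = 138 mb.
138^0.647 ≈ 24.238.
V ≈ 6.2 × 24.238 ≈ 150.3 kt.
Translation term: 0.9 × 0.5 × 4 = 1.8 kt.
Corrected V ≈ 152.1 kt → 152 kt.

152 kt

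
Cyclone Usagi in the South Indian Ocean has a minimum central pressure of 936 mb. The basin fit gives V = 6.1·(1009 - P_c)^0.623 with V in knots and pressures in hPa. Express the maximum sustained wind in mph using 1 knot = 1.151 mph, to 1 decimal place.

101.7 mph

ΔP = 1009 − 936 = 73 mb.
V ≈ 6.1 × 73^0.623 = 6.1 × 14.483 ≈ 88.345 kt.
88.345 × 1.151 ≈ 101.68 mph → 101.7 mph.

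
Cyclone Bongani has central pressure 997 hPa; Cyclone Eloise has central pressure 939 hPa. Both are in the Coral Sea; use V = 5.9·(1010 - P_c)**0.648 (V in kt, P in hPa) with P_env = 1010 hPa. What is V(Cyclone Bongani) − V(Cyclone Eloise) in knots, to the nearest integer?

Cyclone Bongani: ΔP = 13; V ≈ 5.9 × 13^0.648 ≈ 31.09 kt.
Cyclone Eloise: ΔP = 71; V ≈ 5.9 × 71^0.648 ≈ 93.43 kt.
Difference ≈ 31.09 − 93.43 = -62.34 → -62 kt.

-62 kt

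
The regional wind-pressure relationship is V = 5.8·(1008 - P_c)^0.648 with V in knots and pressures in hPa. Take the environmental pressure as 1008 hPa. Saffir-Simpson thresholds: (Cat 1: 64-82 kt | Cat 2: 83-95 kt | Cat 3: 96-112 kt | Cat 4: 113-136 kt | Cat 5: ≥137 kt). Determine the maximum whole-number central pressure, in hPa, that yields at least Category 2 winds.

947 hPa

Category 2 begins at V = 83 kt.
Required ΔP = (83/5.8)^(1/0.648) = 14.310^1.543 ≈ 60.73 hPa.
P_c ≤ 1008 − 60.73 = 947.27, so the highest integer P_c is 947 hPa.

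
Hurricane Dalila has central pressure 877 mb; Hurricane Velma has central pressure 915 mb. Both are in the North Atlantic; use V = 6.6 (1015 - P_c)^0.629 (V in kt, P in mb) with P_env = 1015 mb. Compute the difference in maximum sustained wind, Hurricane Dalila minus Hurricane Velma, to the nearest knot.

27 kt

Hurricane Dalila: ΔP = 138; V ≈ 6.6 × 138^0.629 ≈ 146.40 kt.
Hurricane Velma: ΔP = 100; V ≈ 6.6 × 100^0.629 ≈ 119.55 kt.
Difference ≈ 146.40 − 119.55 = 26.85 → 27 kt.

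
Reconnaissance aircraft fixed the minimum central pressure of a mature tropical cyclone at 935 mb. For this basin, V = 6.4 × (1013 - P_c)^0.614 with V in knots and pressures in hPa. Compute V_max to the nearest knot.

93 kt

ΔP = 1013 − 935 = 78 mb.
78^0.614 ≈ 14.513.
V ≈ 6.4 × 14.513 ≈ 92.9 kt.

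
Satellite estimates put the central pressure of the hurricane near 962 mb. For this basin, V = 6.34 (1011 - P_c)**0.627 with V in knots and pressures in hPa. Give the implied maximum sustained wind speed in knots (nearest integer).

ΔP = 1011 − 962 = 49 mb.
49^0.627 ≈ 11.475.
V ≈ 6.34 × 11.475 ≈ 72.8 kt.

73 kt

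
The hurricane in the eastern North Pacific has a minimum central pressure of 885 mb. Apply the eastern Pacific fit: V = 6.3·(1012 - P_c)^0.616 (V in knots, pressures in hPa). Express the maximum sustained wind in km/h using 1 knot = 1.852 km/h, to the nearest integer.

231 km/h

ΔP = 1012 − 885 = 127 mb.
V ≈ 6.3 × 127^0.616 = 6.3 × 19.767 ≈ 124.533 kt.
124.533 × 1.852 ≈ 230.63 km/h → 231 km/h.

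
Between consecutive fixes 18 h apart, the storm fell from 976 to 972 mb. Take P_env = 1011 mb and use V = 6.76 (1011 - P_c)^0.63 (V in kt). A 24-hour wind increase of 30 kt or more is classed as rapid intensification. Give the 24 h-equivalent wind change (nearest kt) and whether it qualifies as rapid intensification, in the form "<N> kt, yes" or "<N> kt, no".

6 kt, no

V₁: ΔP = 35, V ≈ 6.76 × 35^0.63 ≈ 63.49 kt.
V₂: ΔP = 39, V ≈ 6.76 × 39^0.63 ≈ 67.97 kt.
ΔV over 18 h = 4.48 kt → 24 h equivalent = 4.48 × 24/18 ≈ 5.97 kt.
6 kt < 30 kt ⇒ not rapid intensification.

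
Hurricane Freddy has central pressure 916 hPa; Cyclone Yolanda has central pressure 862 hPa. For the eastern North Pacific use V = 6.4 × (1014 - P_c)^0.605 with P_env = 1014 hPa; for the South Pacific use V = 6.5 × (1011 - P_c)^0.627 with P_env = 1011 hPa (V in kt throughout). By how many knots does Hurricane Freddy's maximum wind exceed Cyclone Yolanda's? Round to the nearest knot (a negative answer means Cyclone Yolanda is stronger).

Hurricane Freddy: ΔP = 98; V ≈ 6.4 × 98^0.605 ≈ 102.53 kt.
Cyclone Yolanda: ΔP = 149; V ≈ 6.5 × 149^0.627 ≈ 149.80 kt.
Difference ≈ 102.53 − 149.80 = -47.27 → -47 kt.

-47 kt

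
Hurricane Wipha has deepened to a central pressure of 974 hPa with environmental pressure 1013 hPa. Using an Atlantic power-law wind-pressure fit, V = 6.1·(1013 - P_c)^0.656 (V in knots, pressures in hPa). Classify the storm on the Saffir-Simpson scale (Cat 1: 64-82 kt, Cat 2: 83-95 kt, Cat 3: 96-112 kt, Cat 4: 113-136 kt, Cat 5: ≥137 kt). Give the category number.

ΔP = 1013 − 974 = 39 hPa.
V ≈ 6.1 × 39^0.656 = 6.1 × 11.06 ≈ 67 kt.
67 kt falls in the Category 1 band.

1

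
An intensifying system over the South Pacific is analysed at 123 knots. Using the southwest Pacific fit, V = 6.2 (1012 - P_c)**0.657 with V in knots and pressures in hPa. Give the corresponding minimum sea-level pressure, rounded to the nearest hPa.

918 hPa

ΔP = (V / 6.2)^(1/0.657) = (123/6.2)^1.522.
123/6.2 = 19.839; 19.839^1.522 ≈ 94.39 hPa.
P_c = 1012 − 94.39 = 917.61 ≈ 918 hPa.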